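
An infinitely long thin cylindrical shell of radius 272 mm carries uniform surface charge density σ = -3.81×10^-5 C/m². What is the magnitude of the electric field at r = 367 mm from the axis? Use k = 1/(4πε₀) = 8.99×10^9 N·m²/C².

Take a coaxial cylindrical Gaussian surface of radius r = 367 mm and length L (r > 272 mm).
The whole shell is enclosed: λ_enc = σ·2πR = (-3.81e-5)·2π·(0.272) = -6.511×10^-5 C/m.
Applying ∮E·dA = Q_enc/ε₀ with the end caps contributing no flux:
E = 2k|λ_enc|/r = 2(8.99×10^9)(6.511e-5)/(0.367) = 3.19×10^6 N/C.

E ≈ 3.19×10^6 N/C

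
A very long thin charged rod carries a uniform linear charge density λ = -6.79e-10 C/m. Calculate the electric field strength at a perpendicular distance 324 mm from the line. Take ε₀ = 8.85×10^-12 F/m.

E = 37.7 V/m

Coaxial Gaussian cylinder, radius r = 324 mm, length L.
Q_enc = λL, so λ_enc = -6.79×10^-10 C/m.
Since E is radial and uniform over the curved surface, Φ = E·2πrL = Q_enc/ε₀ = λ_enc L/ε₀.
E = |λ_enc|/(2πε₀r) = (6.79×10^-10)/(2π·8.85×10^-12·0.324) = 37.7 N/C.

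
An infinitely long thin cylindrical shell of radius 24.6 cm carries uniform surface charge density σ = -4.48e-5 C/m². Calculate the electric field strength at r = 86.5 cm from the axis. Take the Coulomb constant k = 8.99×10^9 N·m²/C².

1.44e6 N/C

Choose a coaxial cylinder of radius r = 86.5 cm (arbitrary length L) as the Gaussian surface (r > 24.6 cm).
The whole shell is enclosed: λ_enc = σ·2πR = (-4.48e-5)·2π·(0.246) = -6.925×10^-5 C/m.
Since E is radial and uniform over the curved surface, Φ = E·2πrL = Q_enc/ε₀ = λ_enc L/ε₀.
E = 2k|λ_enc|/r = 2(8.99×10^9)(6.925×10^-5)/(0.865) = 1.44×10^6 N/C.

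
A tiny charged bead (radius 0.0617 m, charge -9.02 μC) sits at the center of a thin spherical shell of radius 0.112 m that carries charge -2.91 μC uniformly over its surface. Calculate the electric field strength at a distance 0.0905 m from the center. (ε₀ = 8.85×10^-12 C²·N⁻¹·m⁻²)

9.90×10^6 N/C

By spherical symmetry E is radial; choose a Gaussian sphere of radius r = 0.0905 m (between the bodies, 0.0617 m < r < 0.112 m).
Only the inner charge is enclosed; the outer shell contributes nothing inside itself. Q_enc = -9.02 μC = -9.02×10^-6 C.
Gauss's law: E·4πr² = Q_enc/ε₀.
E = |Q_enc|/(4πε₀r²) = (9.02e-6)/(4π·8.85×10^-12·(0.0905)²) = 9.90e6 N/C.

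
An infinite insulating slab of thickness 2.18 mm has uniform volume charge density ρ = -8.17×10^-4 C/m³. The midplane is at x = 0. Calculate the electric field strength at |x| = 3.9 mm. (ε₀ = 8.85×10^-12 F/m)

|E| ≈ 1.01×10^5 V/m

The point |x| = 3.9 mm lies outside the slab (half-thickness 0.00109 m). A symmetric pillbox spanning the full slab encloses Q_enc = ρ·d·A.
Flux = 2EA ⇒ E = |ρ|d/(2ε₀), independent of distance outside.
E = (8.17×10^-4)(0.00218)/(2·8.85×10^-12) = 1.01×10^5 N/C.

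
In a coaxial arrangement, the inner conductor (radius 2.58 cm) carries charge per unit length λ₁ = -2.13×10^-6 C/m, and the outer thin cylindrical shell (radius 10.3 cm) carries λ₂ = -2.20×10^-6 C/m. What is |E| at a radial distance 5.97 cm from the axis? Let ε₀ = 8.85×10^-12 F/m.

6.42×10^5 V/m

Take a coaxial cylindrical Gaussian surface of radius r = 5.97 cm and length L (between the conductors, 2.58 cm < r < 10.3 cm).
The shell at 10.3 cm lies outside the Gaussian surface, so λ_enc = λ₁ = -2.13e-6 C/m.
Since E is radial and uniform over the curved surface, Φ = E·2πrL = Q_enc/ε₀ = λ_enc L/ε₀.
E = |λ_enc|/(2πε₀r) = (2.13×10^-6)/(2π·8.85×10^-12·0.0597) = 6.42×10^5 N/C.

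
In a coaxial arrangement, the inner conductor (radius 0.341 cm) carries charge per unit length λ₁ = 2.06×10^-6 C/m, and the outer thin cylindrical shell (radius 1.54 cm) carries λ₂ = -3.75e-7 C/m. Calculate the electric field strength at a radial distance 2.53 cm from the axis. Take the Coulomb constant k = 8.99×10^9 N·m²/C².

Choose a coaxial cylinder of radius r = 2.53 cm (arbitrary length L) as the Gaussian surface (r > 1.54 cm, enclosing both).
λ_enc = λ₁ + λ₂ = (2.06×10^-6) + (-3.75×10^-7) = 1.685×10^-6 C/m.
By Gauss's law (flux through the curved wall only), E·2πrL = λ_enc L/ε₀.
E = 2k|λ_enc|/r = 2(8.99×10^9)(1.685e-6)/(0.0253) = 1.20×10^6 N/C.

E = 1.20×10^6 V/m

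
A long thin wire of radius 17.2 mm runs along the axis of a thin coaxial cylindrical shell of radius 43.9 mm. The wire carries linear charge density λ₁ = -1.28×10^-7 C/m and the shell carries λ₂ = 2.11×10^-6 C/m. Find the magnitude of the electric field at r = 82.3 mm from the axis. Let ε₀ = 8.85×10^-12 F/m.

|E| ≈ 4.33e5 N/C

Take a coaxial cylindrical Gaussian surface of radius r = 82.3 mm and length L (r > 43.9 mm, enclosing both).
λ_enc = λ₁ + λ₂ = (-1.28e-7) + (2.11×10^-6) = 1.982×10^-6 C/m.
Since E is radial and uniform over the curved surface, Φ = E·2πrL = Q_enc/ε₀ = λ_enc L/ε₀.
E = |λ_enc|/(2πε₀r) = (1.982×10^-6)/(2π·8.85×10^-12·0.0823) = 4.33×10^5 N/C.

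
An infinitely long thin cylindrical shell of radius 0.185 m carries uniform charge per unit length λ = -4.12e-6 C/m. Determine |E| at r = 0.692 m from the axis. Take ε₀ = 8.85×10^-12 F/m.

|E| = 1.07×10^5 N/C

Choose a coaxial cylinder of radius r = 0.692 m (arbitrary length L) as the Gaussian surface (r > 0.185 m).
The full line charge is enclosed: λ_enc = -4.12e-6 C/m.
Applying ∮E·dA = Q_enc/ε₀ with the end caps contributing no flux:
E = |λ_enc|/(2πε₀r) = (4.12×10^-6)/(2π·8.85×10^-12·0.692) = 1.07×10^5 N/C.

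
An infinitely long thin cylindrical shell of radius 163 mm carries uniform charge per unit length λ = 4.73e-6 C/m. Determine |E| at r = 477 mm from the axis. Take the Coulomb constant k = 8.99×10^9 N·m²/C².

Take a coaxial cylindrical Gaussian surface of radius r = 477 mm and length L (r > 163 mm).
The full line charge is enclosed: λ_enc = 4.73×10^-6 C/m.
By Gauss's law (flux through the curved wall only), E·2πrL = λ_enc L/ε₀.
E = 2k|λ_enc|/r = 2(8.99×10^9)(4.73e-6)/(0.477) = 1.78×10^5 N/C.

E ≈ 1.78×10^5 V/m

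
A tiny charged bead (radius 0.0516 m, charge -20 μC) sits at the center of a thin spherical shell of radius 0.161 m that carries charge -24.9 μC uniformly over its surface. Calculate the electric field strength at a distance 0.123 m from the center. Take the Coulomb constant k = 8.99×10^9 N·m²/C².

E ≈ 1.19e7 N/C

By spherical symmetry E is radial; choose a Gaussian sphere of radius r = 0.123 m (between the bodies, 0.0516 m < r < 0.161 m).
The shell at 0.161 m lies outside the Gaussian surface, so Q_enc = -20 μC = -2.00×10^-5 C.
Since E is radial and uniform over the Gaussian sphere, Φ = E·4πr² = Q_enc/ε₀.
E = k|Q_enc|/r² = (8.99×10^9)(2.00×10^-5)/(0.123)² = 1.19e7 N/C.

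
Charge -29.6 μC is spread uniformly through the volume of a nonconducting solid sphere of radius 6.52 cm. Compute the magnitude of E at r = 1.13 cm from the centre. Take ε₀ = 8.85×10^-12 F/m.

Symmetry ⇒ E = E(r) r̂. Gaussian sphere of radius r = 1.13 cm (r < R).
For a uniform sphere the enclosed fraction is (r/R)³, so Q_enc = (-29.6 μC)(0.0113/0.0652)³ = -1.541×10^-7 C.
Gauss's law: E·4πr² = Q_enc/ε₀.
E = |Q_enc|/(4πε₀r²) = (1.541×10^-7)/(4π·8.85×10^-12·(0.0113)²) = 1.09×10^7 N/C.

1.09e7 N/C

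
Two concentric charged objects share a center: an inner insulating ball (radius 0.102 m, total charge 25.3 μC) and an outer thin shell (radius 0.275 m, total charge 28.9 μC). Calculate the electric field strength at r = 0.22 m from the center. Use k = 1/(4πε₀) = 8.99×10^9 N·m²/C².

By spherical symmetry E is radial; choose a Gaussian sphere of radius r = 0.22 m (between the bodies, 0.102 m < r < 0.275 m).
The shell at 0.275 m lies outside the Gaussian surface, so Q_enc = 25.3 μC = 2.53×10^-5 C.
By Gauss's law, ∮E·dA = E·4πr² = Q_enc/ε₀.
E = k|Q_enc|/r² = (8.99×10^9)(2.53×10^-5)/(0.22)² = 4.70×10^6 N/C.

4.70×10^6 N/C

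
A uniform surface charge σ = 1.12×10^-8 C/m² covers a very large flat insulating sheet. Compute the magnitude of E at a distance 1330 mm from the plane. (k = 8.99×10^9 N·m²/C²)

|E| ≈ 633 V/m

By planar symmetry E is perpendicular to the sheet and uniform; use a Gaussian pillbox with flat faces of area A on each side of the sheet.
Flux Φ = 2EA and Q_enc = σA, so 2EA = σA/ε₀ ⇒ E = |σ|/(2ε₀), independent of distance.
E = 2πk|σ| = 2π(8.99×10^9)(1.12×10^-8) = 633 N/C.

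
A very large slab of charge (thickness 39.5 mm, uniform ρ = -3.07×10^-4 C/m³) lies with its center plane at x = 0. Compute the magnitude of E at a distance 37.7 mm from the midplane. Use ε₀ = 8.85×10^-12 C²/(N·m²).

The point |x| = 37.7 mm lies outside the slab (half-thickness 0.01975 m). A symmetric pillbox spanning the full slab encloses Q_enc = ρ·d·A.
Flux = 2EA ⇒ E = |ρ|d/(2ε₀), independent of distance outside.
E = (3.07×10^-4)(0.0395)/(2·8.85×10^-12) = 6.85e5 N/C.

6.85e5 N/C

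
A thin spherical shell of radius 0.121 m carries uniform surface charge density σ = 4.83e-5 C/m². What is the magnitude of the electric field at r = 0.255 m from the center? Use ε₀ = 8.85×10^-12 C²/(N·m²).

E ≈ 1.23e6 V/m

Symmetry ⇒ E = E(r) r̂. Gaussian sphere of radius r = 0.255 m (r > 0.121 m).
The entire shell is enclosed: Q_enc = σ·4πR² = (4.83×10^-5)·4π·(0.121)² = 8.886e-6 C.
By Gauss's law, ∮E·dA = E·4πr² = Q_enc/ε₀.
E = |Q_enc|/(4πε₀r²) = (8.886×10^-6)/(4π·8.85×10^-12·(0.255)²) = 1.23×10^6 N/C.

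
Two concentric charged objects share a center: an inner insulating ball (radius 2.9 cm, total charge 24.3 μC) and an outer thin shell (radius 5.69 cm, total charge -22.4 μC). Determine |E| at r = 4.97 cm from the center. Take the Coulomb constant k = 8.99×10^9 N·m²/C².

E ≈ 8.84×10^7 N/C

Use a concentric Gaussian sphere at r = 4.97 cm (between the bodies, 2.9 cm < r < 5.69 cm).
The shell at 5.69 cm lies outside the Gaussian surface, so Q_enc = 24.3 μC = 2.43e-5 C.
Gauss's law: E·4πr² = Q_enc/ε₀.
E = k|Q_enc|/r² = (8.99×10^9)(2.43e-5)/(0.0497)² = 8.84×10^7 N/C.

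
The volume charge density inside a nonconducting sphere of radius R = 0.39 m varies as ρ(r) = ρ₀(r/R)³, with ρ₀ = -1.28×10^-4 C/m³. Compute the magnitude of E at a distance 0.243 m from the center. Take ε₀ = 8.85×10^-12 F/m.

|E| = 1.42e5 N/C

Use a concentric Gaussian sphere at r = 0.243 m (r < R).
Q_enc = ∫₀^r ρ(r')·4πr'² dr' = (4πρ₀/R³) ∫₀^r r'^5 dr' = 4πρ₀ r^6/(6·R³) = -9.305×10^-7 C.
Applying ∮E·dA = Q_enc/ε₀ with Φ = E(4πr²):
E = |Q_enc|/(4πε₀r²) = (9.305×10^-7)/(4π·8.85×10^-12·(0.243)²) = 1.42×10^5 N/C.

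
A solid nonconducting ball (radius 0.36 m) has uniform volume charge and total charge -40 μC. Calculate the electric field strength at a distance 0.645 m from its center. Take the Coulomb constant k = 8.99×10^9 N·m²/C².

|E| ≈ 8.64×10^5 N/C

Use a concentric Gaussian sphere at r = 0.645 m (r > R, so the entire charge is enclosed).
Q_enc = -40 μC = -4.00×10^-5 C.
By Gauss's law, ∮E·dA = E·4πr² = Q_enc/ε₀.
E = k|Q_enc|/r² = (8.99×10^9)(4.00e-5)/(0.645)² = 8.64e5 N/C.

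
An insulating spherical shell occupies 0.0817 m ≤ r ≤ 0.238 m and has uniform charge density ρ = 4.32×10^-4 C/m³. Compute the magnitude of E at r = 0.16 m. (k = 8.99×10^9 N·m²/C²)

|E| ≈ 2.26e6 V/m

Take a concentric spherical Gaussian surface of radius r = 0.16 m (within the shell material, 0.0817 m < r < 0.238 m).
Enclosed charge is the volume from a to r: Q_enc = (4π/3)ρ(r³ − a³) = 6.425×10^-6 C.
Gauss's law: E·4πr² = Q_enc/ε₀.
E = k|Q_enc|/r² = (8.99×10^9)(6.425×10^-6)/(0.16)² = 2.26×10^6 N/C.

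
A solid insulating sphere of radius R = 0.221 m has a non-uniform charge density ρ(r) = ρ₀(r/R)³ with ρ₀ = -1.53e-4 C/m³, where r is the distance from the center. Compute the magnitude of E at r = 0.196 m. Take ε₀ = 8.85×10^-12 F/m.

Use a concentric Gaussian sphere at r = 0.196 m (r < R).
Integrate the density: Q_enc = 4π ∫₀^r ρ₀(r'/R)^3 r'² dr' = 4πρ₀ r^6/(6·R³) = -1.683×10^-6 C.
Since E is radial and uniform over the Gaussian sphere, Φ = E·4πr² = Q_enc/ε₀.
E = |Q_enc|/(4πε₀r²) = (1.683×10^-6)/(4π·8.85×10^-12·(0.196)²) = 3.94e5 N/C.

|E| ≈ 3.94×10^5 N/C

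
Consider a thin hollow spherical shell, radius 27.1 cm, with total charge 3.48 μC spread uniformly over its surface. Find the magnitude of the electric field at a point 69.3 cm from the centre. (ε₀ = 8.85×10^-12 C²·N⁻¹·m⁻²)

E ≈ 6.52×10^4 N/C

By spherical symmetry E is radial; choose a Gaussian sphere of radius r = 69.3 cm (r > 27.1 cm).
The entire shell is enclosed: Q_enc = 3.48×10^-6 C.
Applying ∮E·dA = Q_enc/ε₀ with Φ = E(4πr²):
E = |Q_enc|/(4πε₀r²) = (3.48×10^-6)/(4π·8.85×10^-12·(0.693)²) = 6.52×10^4 N/C.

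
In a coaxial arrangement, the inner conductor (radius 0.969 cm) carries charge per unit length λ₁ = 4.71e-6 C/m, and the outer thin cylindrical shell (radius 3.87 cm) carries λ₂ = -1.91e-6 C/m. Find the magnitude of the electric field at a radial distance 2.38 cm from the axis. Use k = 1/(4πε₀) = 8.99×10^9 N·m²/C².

Coaxial Gaussian cylinder, radius r = 2.38 cm, length L (between the conductors, 0.969 cm < r < 3.87 cm).
Only the inner wire is enclosed; the outer shell contributes nothing inside itself. λ_enc = λ₁ = 4.71×10^-6 C/m.
Gauss's law: E·2πrL = λ_enc L/ε₀.
E = 2k|λ_enc|/r = 2(8.99×10^9)(4.71×10^-6)/(0.0238) = 3.56×10^6 N/C.

E = 3.56e6 V/m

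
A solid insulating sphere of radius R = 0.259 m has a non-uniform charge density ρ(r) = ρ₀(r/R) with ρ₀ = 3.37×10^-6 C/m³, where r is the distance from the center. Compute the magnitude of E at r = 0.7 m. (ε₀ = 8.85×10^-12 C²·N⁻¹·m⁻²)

3.38×10^3 N/C

Take a concentric spherical Gaussian surface of radius r = 0.7 m (r > R, all charge enclosed).
Q_enc = 4π ∫₀^R ρ₀(r'/R)^1 r'² dr' = 4πρ₀R³/4 = 1.839×10^-7 C.
Gauss's law: E·4πr² = Q_enc/ε₀.
E = |Q_enc|/(4πε₀r²) = (1.839×10^-7)/(4π·8.85×10^-12·(0.7)²) = 3.38×10^3 N/C.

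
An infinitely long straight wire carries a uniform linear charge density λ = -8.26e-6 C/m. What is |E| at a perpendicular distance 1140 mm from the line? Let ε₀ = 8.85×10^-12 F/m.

1.30×10^5 N/C

Choose a coaxial cylinder of radius r = 1140 mm (arbitrary length L) as the Gaussian surface.
Q_enc = λL, so λ_enc = -8.26e-6 C/m.
Gauss's law: E·2πrL = λ_enc L/ε₀.
E = |λ_enc|/(2πε₀r) = (8.26×10^-6)/(2π·8.85×10^-12·1.14) = 1.30×10^5 N/C.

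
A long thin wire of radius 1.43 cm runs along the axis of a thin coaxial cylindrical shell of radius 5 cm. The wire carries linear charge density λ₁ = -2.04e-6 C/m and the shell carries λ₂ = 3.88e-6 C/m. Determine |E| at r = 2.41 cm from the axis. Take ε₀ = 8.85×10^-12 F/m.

|E| = 1.52e6 N/C

Choose a coaxial cylinder of radius r = 2.41 cm (arbitrary length L) as the Gaussian surface (between the conductors, 1.43 cm < r < 5 cm).
The shell at 5 cm lies outside the Gaussian surface, so λ_enc = λ₁ = -2.04×10^-6 C/m.
By Gauss's law (flux through the curved wall only), E·2πrL = λ_enc L/ε₀.
E = |λ_enc|/(2πε₀r) = (2.04×10^-6)/(2π·8.85×10^-12·0.0241) = 1.52e6 N/C.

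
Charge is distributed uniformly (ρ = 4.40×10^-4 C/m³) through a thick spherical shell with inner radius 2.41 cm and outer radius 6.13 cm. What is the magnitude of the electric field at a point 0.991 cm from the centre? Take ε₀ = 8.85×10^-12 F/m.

E = 0

Take a concentric spherical Gaussian surface of radius r = 0.991 cm (r < 2.41 cm, inside the empty cavity).
Q_enc = 0 (all charge lies at larger r); Gauss's law gives E = 0.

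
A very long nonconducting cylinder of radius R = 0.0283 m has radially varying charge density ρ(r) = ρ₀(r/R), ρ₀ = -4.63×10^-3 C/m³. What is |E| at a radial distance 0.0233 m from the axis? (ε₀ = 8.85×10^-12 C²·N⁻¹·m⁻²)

E ≈ 3.35×10^6 N/C

By cylindrical symmetry E is radial; use a coaxial Gaussian cylinder of radius 0.0233 m and length L (r < R).
λ_enc = ∫₀^r ρ(r')·2πr' dr' = (2πρ₀/R)·r^3/3 = -4.334e-6 C/m.
Gauss's law: E·2πrL = λ_enc L/ε₀.
E = |λ_enc|/(2πε₀r) = (4.334e-6)/(2π·8.85×10^-12·0.0233) = 3.35e6 N/C.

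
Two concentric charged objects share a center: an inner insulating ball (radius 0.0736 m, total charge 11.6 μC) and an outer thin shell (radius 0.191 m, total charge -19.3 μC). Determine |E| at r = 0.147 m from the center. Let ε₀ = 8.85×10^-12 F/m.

Use a concentric Gaussian sphere at r = 0.147 m (between the bodies, 0.0736 m < r < 0.191 m).
Only the inner charge is enclosed; the outer shell contributes nothing inside itself. Q_enc = 11.6 μC = 1.16×10^-5 C.
By Gauss's law, ∮E·dA = E·4πr² = Q_enc/ε₀.
E = |Q_enc|/(4πε₀r²) = (1.16×10^-5)/(4π·8.85×10^-12·(0.147)²) = 4.83e6 N/C.

E = 4.83×10^6 N/C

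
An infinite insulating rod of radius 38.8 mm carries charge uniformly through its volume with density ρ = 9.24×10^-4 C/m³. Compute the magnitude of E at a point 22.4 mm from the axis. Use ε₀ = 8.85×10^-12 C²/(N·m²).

|E| = 1.17×10^6 N/C

By cylindrical symmetry E is radial; use a coaxial Gaussian cylinder of radius 22.4 mm and length L (r < R).
Charge inside radius r per length L is ρ·πr²·L, so λ_enc = ρπr² = 1.457×10^-6 C/m.
Since E is radial and uniform over the curved surface, Φ = E·2πrL = Q_enc/ε₀ = λ_enc L/ε₀.
E = |λ_enc|/(2πε₀r) = (1.457×10^-6)/(2π·8.85×10^-12·0.0224) = 1.17e6 N/C.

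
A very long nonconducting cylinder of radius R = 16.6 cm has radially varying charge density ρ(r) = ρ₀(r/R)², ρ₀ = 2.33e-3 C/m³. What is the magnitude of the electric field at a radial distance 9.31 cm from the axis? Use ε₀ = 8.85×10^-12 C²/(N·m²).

Choose a coaxial cylinder of radius r = 9.31 cm (arbitrary length L) as the Gaussian surface (r < R).
Integrating ρ over the cross-section to radius r: λ_enc = (2πρ₀/R²) ∫₀^r r'^3 dr' = 2πρ₀ r^4/(4·R²) = 9.978×10^-6 C/m.
Since E is radial and uniform over the curved surface, Φ = E·2πrL = Q_enc/ε₀ = λ_enc L/ε₀.
E = |λ_enc|/(2πε₀r) = (9.978e-6)/(2π·8.85×10^-12·0.0931) = 1.93×10^6 N/C.

|E| ≈ 1.93×10^6 N/C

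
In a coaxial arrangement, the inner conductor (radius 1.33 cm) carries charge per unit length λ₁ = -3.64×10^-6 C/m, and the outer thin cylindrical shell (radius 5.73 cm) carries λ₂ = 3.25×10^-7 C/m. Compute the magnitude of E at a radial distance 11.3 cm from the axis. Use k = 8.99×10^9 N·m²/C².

|E| ≈ 5.27×10^5 V/m

Choose a coaxial cylinder of radius r = 11.3 cm (arbitrary length L) as the Gaussian surface (r > 5.73 cm, enclosing both).
λ_enc = λ₁ + λ₂ = (-3.64×10^-6) + (3.25e-7) = -3.315e-6 C/m.
Gauss's law: E·2πrL = λ_enc L/ε₀.
E = 2k|λ_enc|/r = 2(8.99×10^9)(3.315×10^-6)/(0.113) = 5.27×10^5 N/C.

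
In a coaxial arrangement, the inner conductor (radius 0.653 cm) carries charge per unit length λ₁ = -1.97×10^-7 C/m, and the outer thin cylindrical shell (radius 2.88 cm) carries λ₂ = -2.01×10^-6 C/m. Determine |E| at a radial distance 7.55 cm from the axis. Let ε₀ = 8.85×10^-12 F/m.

By cylindrical symmetry E is radial; use a coaxial Gaussian cylinder of radius 7.55 cm and length L (r > 2.88 cm, enclosing both).
λ_enc = λ₁ + λ₂ = (-1.97×10^-7) + (-2.01×10^-6) = -2.207e-6 C/m.
By Gauss's law (flux through the curved wall only), E·2πrL = λ_enc L/ε₀.
E = |λ_enc|/(2πε₀r) = (2.207e-6)/(2π·8.85×10^-12·0.0755) = 5.26×10^5 N/C.

5.26e5 N/C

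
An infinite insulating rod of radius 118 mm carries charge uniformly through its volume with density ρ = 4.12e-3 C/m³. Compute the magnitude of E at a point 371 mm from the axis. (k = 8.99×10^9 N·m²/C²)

Take a coaxial cylindrical Gaussian surface of radius r = 371 mm and length L (r > 118 mm, full cross-section enclosed).
λ_enc = ρ·πR² = (4.12×10^-3)π(0.118)² = 1.802×10^-4 C/m.
Gauss's law: E·2πrL = λ_enc L/ε₀.
E = 2k|λ_enc|/r = 2(8.99×10^9)(1.802×10^-4)/(0.371) = 8.73×10^6 N/C.

|E| = 8.73e6 N/C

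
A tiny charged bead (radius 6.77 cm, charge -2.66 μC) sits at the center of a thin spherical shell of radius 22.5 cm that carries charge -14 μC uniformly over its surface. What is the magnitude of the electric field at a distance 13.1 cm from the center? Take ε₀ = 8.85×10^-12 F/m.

Use a concentric Gaussian sphere at r = 13.1 cm (between the bodies, 6.77 cm < r < 22.5 cm).
Only the inner charge is enclosed; the outer shell contributes nothing inside itself. Q_enc = -2.66 μC = -2.66×10^-6 C.
Applying ∮E·dA = Q_enc/ε₀ with Φ = E(4πr²):
E = |Q_enc|/(4πε₀r²) = (2.66×10^-6)/(4π·8.85×10^-12·(0.131)²) = 1.39×10^6 N/C.

E = 1.39e6 N/C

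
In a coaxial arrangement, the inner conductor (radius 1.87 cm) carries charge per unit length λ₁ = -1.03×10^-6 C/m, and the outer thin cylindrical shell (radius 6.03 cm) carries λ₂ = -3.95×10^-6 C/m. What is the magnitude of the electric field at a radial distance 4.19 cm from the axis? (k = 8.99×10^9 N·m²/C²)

Coaxial Gaussian cylinder, radius r = 4.19 cm, length L (between the conductors, 1.87 cm < r < 6.03 cm).
Only the inner wire is enclosed; the outer shell contributes nothing inside itself. λ_enc = λ₁ = -1.03×10^-6 C/m.
By Gauss's law (flux through the curved wall only), E·2πrL = λ_enc L/ε₀.
E = 2k|λ_enc|/r = 2(8.99×10^9)(1.03×10^-6)/(0.0419) = 4.42×10^5 N/C.

E = 4.42e5 V/m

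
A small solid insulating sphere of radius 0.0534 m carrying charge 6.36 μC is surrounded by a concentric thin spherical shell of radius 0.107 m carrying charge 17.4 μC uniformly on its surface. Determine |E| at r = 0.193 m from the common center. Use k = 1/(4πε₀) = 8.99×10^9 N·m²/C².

E ≈ 5.73×10^6 N/C

Symmetry ⇒ E = E(r) r̂. Gaussian sphere of radius r = 0.193 m (r > 0.107 m, enclosing both).
Q_enc = (6.36 μC) + (17.4 μC) = 2.376e-5 C.
By Gauss's law, ∮E·dA = E·4πr² = Q_enc/ε₀.
E = k|Q_enc|/r² = (8.99×10^9)(2.376×10^-5)/(0.193)² = 5.73e6 N/C.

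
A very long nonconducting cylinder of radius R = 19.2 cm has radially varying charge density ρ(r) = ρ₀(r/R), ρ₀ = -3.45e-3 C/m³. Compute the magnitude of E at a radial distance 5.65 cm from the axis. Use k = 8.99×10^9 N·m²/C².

By cylindrical symmetry E is radial; use a coaxial Gaussian cylinder of radius 5.65 cm and length L (r < R).
Integrating ρ over the cross-section to radius r: λ_enc = (2πρ₀/R) ∫₀^r r'^2 dr' = 2πρ₀ r^3/(3·R) = -6.788×10^-6 C/m.
Gauss's law: E·2πrL = λ_enc L/ε₀.
E = 2k|λ_enc|/r = 2(8.99×10^9)(6.788×10^-6)/(0.0565) = 2.16e6 N/C.

2.16e6 V/m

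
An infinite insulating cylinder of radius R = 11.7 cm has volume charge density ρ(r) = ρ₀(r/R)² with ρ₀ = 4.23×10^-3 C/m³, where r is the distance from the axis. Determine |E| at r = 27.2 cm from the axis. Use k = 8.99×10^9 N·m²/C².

By cylindrical symmetry E is radial; use a coaxial Gaussian cylinder of radius 27.2 cm and length L (r > R, full charge per length enclosed).
λ_enc = 2π ∫₀^R ρ₀(r'/R)^2 r' dr' = 2πρ₀R²/4 = 9.096e-5 C/m.
By Gauss's law (flux through the curved wall only), E·2πrL = λ_enc L/ε₀.
E = 2k|λ_enc|/r = 2(8.99×10^9)(9.096e-5)/(0.272) = 6.01×10^6 N/C.

E ≈ 6.01e6 V/m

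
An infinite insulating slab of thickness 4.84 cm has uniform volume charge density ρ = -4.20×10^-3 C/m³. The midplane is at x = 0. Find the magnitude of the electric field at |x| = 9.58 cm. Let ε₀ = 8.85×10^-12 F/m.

The point |x| = 9.58 cm lies outside the slab (half-thickness 0.0242 m). A symmetric pillbox spanning the full slab encloses Q_enc = ρ·d·A.
Flux = 2EA ⇒ E = |ρ|d/(2ε₀), independent of distance outside.
E = (4.20e-3)(0.0484)/(2·8.85×10^-12) = 1.15×10^7 N/C.

E ≈ 1.15e7 N/C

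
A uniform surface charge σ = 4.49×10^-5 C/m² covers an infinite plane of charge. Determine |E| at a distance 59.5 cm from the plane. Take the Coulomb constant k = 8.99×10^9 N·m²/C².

|E| ≈ 2.54×10^6 N/C

Choose a cylindrical pillbox piercing the sheet, end faces (area A) parallel to it.
Flux Φ = 2EA and Q_enc = σA, so 2EA = σA/ε₀ ⇒ E = |σ|/(2ε₀), independent of distance.
E = 2πk|σ| = 2π(8.99×10^9)(4.49e-5) = 2.54e6 N/C.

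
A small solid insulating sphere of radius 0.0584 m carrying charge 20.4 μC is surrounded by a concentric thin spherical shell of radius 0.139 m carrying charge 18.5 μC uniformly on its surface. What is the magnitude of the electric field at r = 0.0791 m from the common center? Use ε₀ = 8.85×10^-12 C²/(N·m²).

E ≈ 2.93e7 N/C

By spherical symmetry E is radial; choose a Gaussian sphere of radius r = 0.0791 m (between the bodies, 0.0584 m < r < 0.139 m).
Only the inner charge is enclosed; the outer shell contributes nothing inside itself. Q_enc = 20.4 μC = 2.04e-5 C.
Applying ∮E·dA = Q_enc/ε₀ with Φ = E(4πr²):
E = |Q_enc|/(4πε₀r²) = (2.04×10^-5)/(4π·8.85×10^-12·(0.0791)²) = 2.93×10^7 N/C.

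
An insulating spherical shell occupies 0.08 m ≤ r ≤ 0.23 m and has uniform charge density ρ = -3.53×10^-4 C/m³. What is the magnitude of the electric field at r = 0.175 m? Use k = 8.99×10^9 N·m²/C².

E ≈ 2.10×10^6 N/C

Symmetry ⇒ E = E(r) r̂. Gaussian sphere of radius r = 0.175 m (within the shell material, 0.08 m < r < 0.23 m).
Only the shell between 0.08 m and r is enclosed: Q_enc = ρ·(4π/3)(r³ − a³) = (-3.53e-4)·(4π/3)·((0.175)³ − (0.08)³) = -7.168e-6 C.
By Gauss's law, ∮E·dA = E·4πr² = Q_enc/ε₀.
E = k|Q_enc|/r² = (8.99×10^9)(7.168×10^-6)/(0.175)² = 2.10×10^6 N/C.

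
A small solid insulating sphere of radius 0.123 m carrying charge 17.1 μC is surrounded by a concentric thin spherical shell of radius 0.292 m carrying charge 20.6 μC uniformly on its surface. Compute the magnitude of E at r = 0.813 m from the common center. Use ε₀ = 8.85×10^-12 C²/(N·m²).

|E| ≈ 5.13×10^5 N/C

Symmetry ⇒ E = E(r) r̂. Gaussian sphere of radius r = 0.813 m (r > 0.292 m, enclosing both).
Q_enc = (17.1 μC) + (20.6 μC) = 3.77×10^-5 C.
By Gauss's law, ∮E·dA = E·4πr² = Q_enc/ε₀.
E = |Q_enc|/(4πε₀r²) = (3.77×10^-5)/(4π·8.85×10^-12·(0.813)²) = 5.13×10^5 N/C.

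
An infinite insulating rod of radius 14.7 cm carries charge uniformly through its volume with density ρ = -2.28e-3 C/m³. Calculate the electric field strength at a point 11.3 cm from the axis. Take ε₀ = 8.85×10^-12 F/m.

Coaxial Gaussian cylinder, radius r = 11.3 cm, length L (r < R).
Charge inside radius r per length L is ρ·πr²·L, so λ_enc = ρπr² = -9.146×10^-5 C/m.
Since E is radial and uniform over the curved surface, Φ = E·2πrL = Q_enc/ε₀ = λ_enc L/ε₀.
E = |λ_enc|/(2πε₀r) = (9.146×10^-5)/(2π·8.85×10^-12·0.113) = 1.46e7 N/C.

E = 1.46×10^7 N/C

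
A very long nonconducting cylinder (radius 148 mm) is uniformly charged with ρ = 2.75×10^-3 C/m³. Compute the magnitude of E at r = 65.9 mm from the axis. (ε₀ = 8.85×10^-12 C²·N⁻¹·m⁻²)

E ≈ 1.02×10^7 N/C

Take a coaxial cylindrical Gaussian surface of radius r = 65.9 mm and length L (r < R).
Enclosed charge per unit length: λ_enc = ρ·πr² = (2.75×10^-3)π(0.0659)² = 3.752×10^-5 C/m.
Gauss's law: E·2πrL = λ_enc L/ε₀.
E = |λ_enc|/(2πε₀r) = (3.752×10^-5)/(2π·8.85×10^-12·0.0659) = 1.02e7 N/C.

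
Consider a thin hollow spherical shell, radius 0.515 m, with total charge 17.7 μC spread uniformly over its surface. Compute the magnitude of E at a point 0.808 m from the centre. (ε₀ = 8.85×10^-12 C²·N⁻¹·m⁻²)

Use a concentric Gaussian sphere at r = 0.808 m (r > 0.515 m).
The entire shell is enclosed: Q_enc = 1.77e-5 C.
By Gauss's law, ∮E·dA = E·4πr² = Q_enc/ε₀.
E = |Q_enc|/(4πε₀r²) = (1.77×10^-5)/(4π·8.85×10^-12·(0.808)²) = 2.44×10^5 N/C.

2.44×10^5 N/C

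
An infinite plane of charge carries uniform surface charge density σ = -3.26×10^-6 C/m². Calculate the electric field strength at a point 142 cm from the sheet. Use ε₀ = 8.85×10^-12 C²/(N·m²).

Choose a cylindrical pillbox piercing the sheet, end faces (area A) parallel to it.
Only the two end caps contribute flux: Φ = 2EA. With Q_enc = σA, Gauss's law gives E = |σ|/(2ε₀).
E = |σ|/(2ε₀) = (3.26×10^-6)/(2·8.85×10^-12) = 1.84e5 N/C.

1.84×10^5 N/C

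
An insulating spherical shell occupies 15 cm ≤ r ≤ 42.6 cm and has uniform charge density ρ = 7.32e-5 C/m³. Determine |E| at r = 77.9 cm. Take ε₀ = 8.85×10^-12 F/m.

|E| ≈ 3.36×10^5 N/C

By spherical symmetry E is radial; choose a Gaussian sphere of radius r = 77.9 cm (r > 42.6 cm, enclosing the whole shell).
Q_enc = ρ·(4π/3)(b³ − a³) = (7.32×10^-5)·(4π/3)·((0.426)³ − (0.15)³) = 2.267×10^-5 C.
Applying ∮E·dA = Q_enc/ε₀ with Φ = E(4πr²):
E = |Q_enc|/(4πε₀r²) = (2.267e-5)/(4π·8.85×10^-12·(0.779)²) = 3.36×10^5 N/C.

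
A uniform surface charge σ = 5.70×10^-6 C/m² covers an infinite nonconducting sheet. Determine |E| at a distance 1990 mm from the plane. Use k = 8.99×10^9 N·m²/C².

The symmetry is planar: E is normal to the sheet and the same magnitude on both sides. Take a pillbox straddling the sheet with end-cap area A.
Flux Φ = 2EA and Q_enc = σA, so 2EA = σA/ε₀ ⇒ E = |σ|/(2ε₀), independent of distance.
E = 2πk|σ| = 2π(8.99×10^9)(5.70×10^-6) = 3.22e5 N/C.

|E| = 3.22×10^5 N/C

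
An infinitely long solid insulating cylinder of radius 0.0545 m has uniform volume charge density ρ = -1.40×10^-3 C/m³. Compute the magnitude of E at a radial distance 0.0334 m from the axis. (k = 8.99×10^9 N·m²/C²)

By cylindrical symmetry E is radial; use a coaxial Gaussian cylinder of radius 0.0334 m and length L (r < R).
Charge inside radius r per length L is ρ·πr²·L, so λ_enc = ρπr² = -4.906×10^-6 C/m.
Gauss's law: E·2πrL = λ_enc L/ε₀.
E = 2k|λ_enc|/r = 2(8.99×10^9)(4.906×10^-6)/(0.0334) = 2.64e6 N/C.

E ≈ 2.64×10^6 N/C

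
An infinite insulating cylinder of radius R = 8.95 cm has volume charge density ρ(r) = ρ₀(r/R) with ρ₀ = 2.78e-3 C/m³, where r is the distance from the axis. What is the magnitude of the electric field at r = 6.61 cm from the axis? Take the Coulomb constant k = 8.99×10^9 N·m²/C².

Coaxial Gaussian cylinder, radius r = 6.61 cm, length L (r < R).
Integrating ρ over the cross-section to radius r: λ_enc = (2πρ₀/R) ∫₀^r r'^2 dr' = 2πρ₀ r^3/(3·R) = 1.879e-5 C/m.
Since E is radial and uniform over the curved surface, Φ = E·2πrL = Q_enc/ε₀ = λ_enc L/ε₀.
E = 2k|λ_enc|/r = 2(8.99×10^9)(1.879×10^-5)/(0.0661) = 5.11×10^6 N/C.

|E| = 5.11×10^6 N/C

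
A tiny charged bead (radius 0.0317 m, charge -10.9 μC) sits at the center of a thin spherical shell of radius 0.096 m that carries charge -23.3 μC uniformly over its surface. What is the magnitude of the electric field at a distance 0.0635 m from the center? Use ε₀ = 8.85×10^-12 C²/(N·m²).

Take a concentric spherical Gaussian surface of radius r = 0.0635 m (between the bodies, 0.0317 m < r < 0.096 m).
The shell at 0.096 m lies outside the Gaussian surface, so Q_enc = -10.9 μC = -1.09×10^-5 C.
Since E is radial and uniform over the Gaussian sphere, Φ = E·4πr² = Q_enc/ε₀.
E = |Q_enc|/(4πε₀r²) = (1.09×10^-5)/(4π·8.85×10^-12·(0.0635)²) = 2.43×10^7 N/C.

E ≈ 2.43e7 V/m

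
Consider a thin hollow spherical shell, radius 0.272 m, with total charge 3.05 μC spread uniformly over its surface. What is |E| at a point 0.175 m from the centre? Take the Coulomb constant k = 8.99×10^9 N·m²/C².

Use a concentric Gaussian sphere at r = 0.175 m (inside the shell, r < 0.272 m).
All the charge is outside the Gaussian surface: Q_enc = 0, hence E = 0 everywhere inside the shell.

E = 0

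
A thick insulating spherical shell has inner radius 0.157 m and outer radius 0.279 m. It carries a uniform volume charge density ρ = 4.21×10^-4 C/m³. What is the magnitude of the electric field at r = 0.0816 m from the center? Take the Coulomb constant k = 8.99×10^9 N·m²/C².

By spherical symmetry E is radial; choose a Gaussian sphere of radius r = 0.0816 m (r < 0.157 m, inside the empty cavity).
No charge is enclosed, so by Gauss's law E·4πr² = 0 ⇒ E = 0.

E = 0 (no enclosed charge)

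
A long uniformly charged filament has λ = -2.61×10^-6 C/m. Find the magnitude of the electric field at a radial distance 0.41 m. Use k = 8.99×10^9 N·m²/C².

|E| = 1.14×10^5 N/C

Take a coaxial cylindrical Gaussian surface of radius r = 0.41 m and length L.
Q_enc = λL, so λ_enc = -2.61e-6 C/m.
Gauss's law: E·2πrL = λ_enc L/ε₀.
E = 2k|λ_enc|/r = 2(8.99×10^9)(2.61×10^-6)/(0.41) = 1.14e5 N/C.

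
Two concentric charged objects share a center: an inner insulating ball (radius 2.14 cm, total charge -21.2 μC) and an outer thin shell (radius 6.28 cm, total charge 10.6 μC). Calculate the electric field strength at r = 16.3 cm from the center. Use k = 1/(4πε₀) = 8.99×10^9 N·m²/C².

Use a concentric Gaussian sphere at r = 16.3 cm (r > 6.28 cm, enclosing both).
Q_enc = (-21.2 μC) + (10.6 μC) = -1.06×10^-5 C.
Since E is radial and uniform over the Gaussian sphere, Φ = E·4πr² = Q_enc/ε₀.
E = k|Q_enc|/r² = (8.99×10^9)(1.06×10^-5)/(0.163)² = 3.59e6 N/C.

|E| ≈ 3.59e6 N/C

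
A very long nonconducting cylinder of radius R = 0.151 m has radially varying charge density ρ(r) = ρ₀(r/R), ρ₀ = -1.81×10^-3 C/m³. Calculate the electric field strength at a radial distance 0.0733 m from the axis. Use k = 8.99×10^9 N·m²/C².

Choose a coaxial cylinder of radius r = 0.0733 m (arbitrary length L) as the Gaussian surface (r < R).
λ_enc = ∫₀^r ρ(r')·2πr' dr' = (2πρ₀/R)·r^3/3 = -9.887×10^-6 C/m.
Gauss's law: E·2πrL = λ_enc L/ε₀.
E = 2k|λ_enc|/r = 2(8.99×10^9)(9.887e-6)/(0.0733) = 2.43×10^6 N/C.

E ≈ 2.43×10^6 N/C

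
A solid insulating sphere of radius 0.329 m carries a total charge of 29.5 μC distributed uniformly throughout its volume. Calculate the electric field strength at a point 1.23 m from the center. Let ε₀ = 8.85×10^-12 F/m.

|E| = 1.75×10^5 V/m

Take a concentric spherical Gaussian surface of radius r = 1.23 m (r > R, so the entire charge is enclosed).
Q_enc = 29.5 μC = 2.95×10^-5 C.
Applying ∮E·dA = Q_enc/ε₀ with Φ = E(4πr²):
E = |Q_enc|/(4πε₀r²) = (2.95×10^-5)/(4π·8.85×10^-12·(1.23)²) = 1.75×10^5 N/C.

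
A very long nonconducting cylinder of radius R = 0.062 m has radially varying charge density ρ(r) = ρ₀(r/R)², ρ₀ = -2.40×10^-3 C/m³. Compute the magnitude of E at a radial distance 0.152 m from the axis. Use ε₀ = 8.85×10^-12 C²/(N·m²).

Choose a coaxial cylinder of radius r = 0.152 m (arbitrary length L) as the Gaussian surface (r > R, full charge per length enclosed).
λ_enc = 2π ∫₀^R ρ₀(r'/R)^2 r' dr' = 2πρ₀R²/4 = -1.449×10^-5 C/m.
Gauss's law: E·2πrL = λ_enc L/ε₀.
E = |λ_enc|/(2πε₀r) = (1.449×10^-5)/(2π·8.85×10^-12·0.152) = 1.71×10^6 N/C.

E ≈ 1.71e6 N/C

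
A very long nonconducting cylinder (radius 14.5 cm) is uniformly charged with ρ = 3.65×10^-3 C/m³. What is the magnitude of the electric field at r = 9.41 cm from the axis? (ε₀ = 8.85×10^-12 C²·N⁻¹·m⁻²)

Coaxial Gaussian cylinder, radius r = 9.41 cm, length L (r < R).
Charge inside radius r per length L is ρ·πr²·L, so λ_enc = ρπr² = 1.015×10^-4 C/m.
Applying ∮E·dA = Q_enc/ε₀ with the end caps contributing no flux:
E = |λ_enc|/(2πε₀r) = (1.015×10^-4)/(2π·8.85×10^-12·0.0941) = 1.94×10^7 N/C.

|E| = 1.94×10^7 N/C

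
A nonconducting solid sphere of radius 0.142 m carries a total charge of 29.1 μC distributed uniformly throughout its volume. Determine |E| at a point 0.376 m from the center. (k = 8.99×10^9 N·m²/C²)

E ≈ 1.85×10^6 N/C

By spherical symmetry E is radial; choose a Gaussian sphere of radius r = 0.376 m (r > R, so the entire charge is enclosed).
Q_enc = 29.1 μC = 2.91e-5 C.
By Gauss's law, ∮E·dA = E·4πr² = Q_enc/ε₀.
E = k|Q_enc|/r² = (8.99×10^9)(2.91×10^-5)/(0.376)² = 1.85×10^6 N/C.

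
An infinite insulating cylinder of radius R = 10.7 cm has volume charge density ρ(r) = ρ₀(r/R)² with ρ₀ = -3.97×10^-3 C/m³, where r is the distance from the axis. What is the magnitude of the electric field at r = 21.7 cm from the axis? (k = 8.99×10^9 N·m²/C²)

Choose a coaxial cylinder of radius r = 21.7 cm (arbitrary length L) as the Gaussian surface (r > R, full charge per length enclosed).
λ_enc = 2π ∫₀^R ρ₀(r'/R)^2 r' dr' = 2πρ₀R²/4 = -7.14×10^-5 C/m.
Since E is radial and uniform over the curved surface, Φ = E·2πrL = Q_enc/ε₀ = λ_enc L/ε₀.
E = 2k|λ_enc|/r = 2(8.99×10^9)(7.14×10^-5)/(0.217) = 5.92×10^6 N/C.

E = 5.92×10^6 N/C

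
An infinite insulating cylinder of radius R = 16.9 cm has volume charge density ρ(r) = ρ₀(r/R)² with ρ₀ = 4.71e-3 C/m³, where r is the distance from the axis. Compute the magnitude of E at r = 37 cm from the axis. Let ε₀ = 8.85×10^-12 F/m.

1.03e7 V/m

By cylindrical symmetry E is radial; use a coaxial Gaussian cylinder of radius 37 cm and length L (r > R, full charge per length enclosed).
λ_enc = 2π ∫₀^R ρ₀(r'/R)^2 r' dr' = 2πρ₀R²/4 = 2.113×10^-4 C/m.
Gauss's law: E·2πrL = λ_enc L/ε₀.
E = |λ_enc|/(2πε₀r) = (2.113×10^-4)/(2π·8.85×10^-12·0.37) = 1.03e7 N/C.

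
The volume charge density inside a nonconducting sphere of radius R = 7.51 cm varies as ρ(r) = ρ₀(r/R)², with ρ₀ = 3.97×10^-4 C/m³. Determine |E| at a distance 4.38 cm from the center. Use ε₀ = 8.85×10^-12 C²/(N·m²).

|E| = 1.34×10^5 N/C

By spherical symmetry E is radial; choose a Gaussian sphere of radius r = 4.38 cm (r < R).
Q_enc = ∫₀^r ρ(r')·4πr'² dr' = (4πρ₀/R²) ∫₀^r r'^4 dr' = 4πρ₀ r^5/(5·R²) = 2.852×10^-8 C.
Since E is radial and uniform over the Gaussian sphere, Φ = E·4πr² = Q_enc/ε₀.
E = |Q_enc|/(4πε₀r²) = (2.852e-8)/(4π·8.85×10^-12·(0.0438)²) = 1.34e5 N/C.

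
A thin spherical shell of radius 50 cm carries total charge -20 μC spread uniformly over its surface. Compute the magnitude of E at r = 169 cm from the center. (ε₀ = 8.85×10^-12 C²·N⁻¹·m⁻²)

E = 6.30e4 V/m

Take a concentric spherical Gaussian surface of radius r = 169 cm (r > 50 cm).
The entire shell is enclosed: Q_enc = -2.00e-5 C.
Applying ∮E·dA = Q_enc/ε₀ with Φ = E(4πr²):
E = |Q_enc|/(4πε₀r²) = (2.00×10^-5)/(4π·8.85×10^-12·(1.69)²) = 6.30×10^4 N/C.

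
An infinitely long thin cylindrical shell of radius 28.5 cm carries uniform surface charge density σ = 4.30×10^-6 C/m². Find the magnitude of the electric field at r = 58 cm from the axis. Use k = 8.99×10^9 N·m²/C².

2.39×10^5 N/C

Choose a coaxial cylinder of radius r = 58 cm (arbitrary length L) as the Gaussian surface (r > 28.5 cm).
The whole shell is enclosed: λ_enc = σ·2πR = (4.30×10^-6)·2π·(0.285) = 7.70×10^-6 C/m.
Since E is radial and uniform over the curved surface, Φ = E·2πrL = Q_enc/ε₀ = λ_enc L/ε₀.
E = 2k|λ_enc|/r = 2(8.99×10^9)(7.70×10^-6)/(0.58) = 2.39×10^5 N/C.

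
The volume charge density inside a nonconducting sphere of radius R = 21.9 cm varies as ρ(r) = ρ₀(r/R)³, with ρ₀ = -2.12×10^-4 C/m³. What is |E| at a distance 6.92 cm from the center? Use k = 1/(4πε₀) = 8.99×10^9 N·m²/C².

E ≈ 8.71e3 V/m

Take a concentric spherical Gaussian surface of radius r = 6.92 cm (r < R).
Q_enc = ∫₀^r ρ(r')·4πr'² dr' = (4πρ₀/R³) ∫₀^r r'^5 dr' = 4πρ₀ r^6/(6·R³) = -4.642×10^-9 C.
By Gauss's law, ∮E·dA = E·4πr² = Q_enc/ε₀.
E = k|Q_enc|/r² = (8.99×10^9)(4.642×10^-9)/(0.0692)² = 8.71e3 N/C.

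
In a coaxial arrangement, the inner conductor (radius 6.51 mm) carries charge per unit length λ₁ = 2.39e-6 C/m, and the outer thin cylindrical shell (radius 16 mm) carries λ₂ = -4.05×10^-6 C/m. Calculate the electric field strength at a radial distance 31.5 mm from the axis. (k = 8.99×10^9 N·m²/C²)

E = 9.48×10^5 N/C

Coaxial Gaussian cylinder, radius r = 31.5 mm, length L (r > 16 mm, enclosing both).
λ_enc = λ₁ + λ₂ = (2.39×10^-6) + (-4.05e-6) = -1.66e-6 C/m.
By Gauss's law (flux through the curved wall only), E·2πrL = λ_enc L/ε₀.
E = 2k|λ_enc|/r = 2(8.99×10^9)(1.66×10^-6)/(0.0315) = 9.48×10^5 N/C.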